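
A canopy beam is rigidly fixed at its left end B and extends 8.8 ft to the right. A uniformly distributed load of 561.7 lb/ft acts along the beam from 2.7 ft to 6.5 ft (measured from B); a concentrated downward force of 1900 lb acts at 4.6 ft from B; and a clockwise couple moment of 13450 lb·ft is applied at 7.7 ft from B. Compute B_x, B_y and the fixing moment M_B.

Resultant of the distributed load: 561.7 × 3.8 = 2134.46 lb at 4.6 ft from B.
ΣF_x = 0: B_x = 0.
ΣF_y = 0: B_y − 561.7·3.8 − 1900 = 0 → B_y = 4034 lb.
ΣM about B: M_B − (561.7·3.8)·4.6 − 1900·4.6 − 13450 = 0 → M_B = 32010 lb·ft.

B_x = 0, B_y = 4034 lb, M_B = 32010 lb·ft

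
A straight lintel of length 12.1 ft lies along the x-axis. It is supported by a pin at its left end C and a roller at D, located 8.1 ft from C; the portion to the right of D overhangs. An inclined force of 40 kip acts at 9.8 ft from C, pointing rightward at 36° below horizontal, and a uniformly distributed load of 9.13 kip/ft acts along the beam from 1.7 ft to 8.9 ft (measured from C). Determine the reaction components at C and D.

Resultant of the distributed load: 9.13 × 7.2 = 65.736 kip at 5.3 ft from C.
Taking moments about C: D_y·8.1 − 40·sin36°·9.8 − (9.13·7.2)·5.3 = 0 → D_y = 578.813/8.1 = 71.4584 ≈ 71.46 kip.
ΣF_y = 0: C_y + 71.4584 − 40·sin36° − 9.13·7.2 = 0 → C_y = 17.79 kip.
ΣF_x = 0: C_x + 40·cos36° = 0 → C_x = -32.36 kip.

C_x = -32.36 kip, C_y = 17.79 kip, D_y = 71.46 kip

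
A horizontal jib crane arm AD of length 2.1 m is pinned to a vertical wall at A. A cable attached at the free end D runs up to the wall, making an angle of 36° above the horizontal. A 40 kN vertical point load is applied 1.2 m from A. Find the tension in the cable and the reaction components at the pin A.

ΣM about A: T·sin36°·2.1 − 40·1.2 = 0 → T = 48/(2.1·0.587785) = 38.8869 ≈ 38.89 kN.
ΣF_x = 0: A_x − T·cos36° = 0 → A_x = 38.8869 × 0.809017 = 31.46 kN.
ΣF_y = 0: A_y + T·sin36° − 40 = 0 → A_y = 40 − 38.8869 × 0.587785 = 17.14 kN.

T = 38.89 kN, A_x = 31.46 kN, A_y = 17.14 kN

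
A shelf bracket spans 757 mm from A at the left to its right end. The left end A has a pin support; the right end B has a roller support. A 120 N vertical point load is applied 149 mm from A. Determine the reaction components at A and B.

A_x = 0, A_y = 96.38 N, B_y = 23.62 N

Taking moments about A: B_y·757 − 120·149 = 0 → B_y = 17880/757 = 23.6196 ≈ 23.62 N.
ΣF_y = 0: A_y + 23.6196 − 120 = 0 → A_y = 96.38 N.
ΣF_x = 0: no horizontal applied forces, so A_x = 0.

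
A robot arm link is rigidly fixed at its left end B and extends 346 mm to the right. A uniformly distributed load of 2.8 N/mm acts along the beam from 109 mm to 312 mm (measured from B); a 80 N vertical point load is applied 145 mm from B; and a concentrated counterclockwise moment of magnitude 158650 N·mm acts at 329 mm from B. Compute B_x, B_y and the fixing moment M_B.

B_x = 0, B_y = 648.4 N, M_B = -27400 N·mm

Resultant of the distributed load: 2.8 × 203 = 568.4 N at 210.5 mm from B.
ΣF_x = 0: B_x = 0.
ΣF_y = 0: B_y − 2.8·203 − 80 = 0 → B_y = 648.4 N.
ΣM about B: M_B − (2.8·203)·210.5 − 80·145 + 158650 = 0 → M_B = -27400 N·mm.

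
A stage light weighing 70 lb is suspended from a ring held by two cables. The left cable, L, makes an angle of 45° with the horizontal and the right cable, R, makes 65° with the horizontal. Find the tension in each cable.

T_L = 31.48 lb, T_R = 52.67 lb

ΣF_x = 0: −T_L·cos45° + T_R·cos65° = 0 → T_R = 1.67316·T_L.
ΣF_y = 0: T_L·sin45° + T_R·sin65° = 70.
Substitute: T_L·(0.707107 + 1.67316·0.906308) = 70 → T_L = 31.4818 ≈ 31.48 lb.
Then T_R = 1.67316 × 31.4818 = 52.67 lb.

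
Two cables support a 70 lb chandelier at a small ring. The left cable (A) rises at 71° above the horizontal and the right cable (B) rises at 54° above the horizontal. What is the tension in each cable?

T_A = 50.23 lb, T_B = 27.82 lb

ΣF_x = 0: −T_A·cos71° + T_B·cos54° = 0 → T_B = 0.55389·T_A.
ΣF_y = 0: T_A·sin71° + T_B·sin54° = 70.
Substitute: T_A·(0.945519 + 0.55389·0.809017) = 70 → T_A = 50.2287 ≈ 50.23 lb.
Then T_B = 0.55389 × 50.2287 = 27.82 lb.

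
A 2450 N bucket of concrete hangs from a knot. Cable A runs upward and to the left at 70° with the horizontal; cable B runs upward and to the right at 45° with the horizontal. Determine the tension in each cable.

T_A = 1912 N, T_B = 924.6 N

ΣF_x = 0: −T_A·cos70° + T_B·cos45° = 0 → T_B = 0.48369·T_A.
ΣF_y = 0: T_A·sin70° + T_B·sin45° = 2450.
Substitute: T_A·(0.939693 + 0.48369·0.707107) = 2450 → T_A = 1911.5 ≈ 1912 N.
Then T_B = 0.48369 × 1911.5 = 924.6 N.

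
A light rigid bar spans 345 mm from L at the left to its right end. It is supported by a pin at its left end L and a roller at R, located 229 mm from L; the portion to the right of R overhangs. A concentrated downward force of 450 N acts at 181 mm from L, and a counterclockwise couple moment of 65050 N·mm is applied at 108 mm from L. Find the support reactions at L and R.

ΣM about L: R_y·229 − 450·181 + 65050 = 0 → R_y = 16400/229 = 71.6157 ≈ 71.62 N.
ΣF_y = 0: L_y + 71.6157 − 450 = 0 → L_y = 378.4 N.
ΣF_x = 0: no horizontal applied forces, so L_x = 0.

L_x = 0, L_y = 378.4 N, R_y = 71.62 N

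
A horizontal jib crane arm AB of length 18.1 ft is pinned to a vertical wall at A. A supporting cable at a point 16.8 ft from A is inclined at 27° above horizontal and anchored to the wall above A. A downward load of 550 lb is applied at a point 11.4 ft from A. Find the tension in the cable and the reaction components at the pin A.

ΣM about A: T·sin27°·16.8 − 550·11.4 = 0 → T = 6270/(16.8·0.45399) = 822.076 ≈ 822.1 lb.
ΣF_x = 0: A_x − T·cos27° = 0 → A_x = 822.076 × 0.891007 = 732.5 lb.
ΣF_y = 0: A_y + T·sin27° − 550 = 0 → A_y = 550 − 822.076 × 0.45399 = 176.8 lb.

T = 822.1 lb, A_x = 732.5 lb, A_y = 176.8 lb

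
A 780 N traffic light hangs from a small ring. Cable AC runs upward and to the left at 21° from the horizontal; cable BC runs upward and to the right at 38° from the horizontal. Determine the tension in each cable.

ΣF_x = 0: −T_AC·cos21° + T_BC·cos38° = 0 → T_BC = 1.18473·T_AC.
ΣF_y = 0: T_AC·sin21° + T_BC·sin38° = 780.
Substitute: T_AC·(0.358368 + 1.18473·0.615661) = 780 → T_AC = 717.07 ≈ 717.1 N.
Then T_BC = 1.18473 × 717.07 = 849.5 N.

T_AC = 717.1 N, T_BC = 849.5 N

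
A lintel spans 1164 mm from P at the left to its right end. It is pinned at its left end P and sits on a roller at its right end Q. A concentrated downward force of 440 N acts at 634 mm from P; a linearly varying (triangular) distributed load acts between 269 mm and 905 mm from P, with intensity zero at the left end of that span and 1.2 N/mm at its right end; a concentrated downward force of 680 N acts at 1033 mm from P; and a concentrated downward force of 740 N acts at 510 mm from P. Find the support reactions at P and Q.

Resultant of the triangular load: ½ × 1.2 × 636 = 381.6 N, acting at 693 mm from P (one-third of the span from the peak).
Moments about P: Q_y·1164 − 440·634 − (½·1.2·636)·693 − 680·1033 − 740·510 = 0 → Q_y = 1623248.8/1164 = 1394.54 ≈ 1395 N.
ΣF_y = 0: P_y + 1394.54 − 440 − ½·1.2·636 − 680 − 740 = 0 → P_y = 847.1 N.
ΣF_x = 0: no horizontal applied forces, so P_x = 0.

P_x = 0, P_y = 847.1 N, Q_y = 1395 N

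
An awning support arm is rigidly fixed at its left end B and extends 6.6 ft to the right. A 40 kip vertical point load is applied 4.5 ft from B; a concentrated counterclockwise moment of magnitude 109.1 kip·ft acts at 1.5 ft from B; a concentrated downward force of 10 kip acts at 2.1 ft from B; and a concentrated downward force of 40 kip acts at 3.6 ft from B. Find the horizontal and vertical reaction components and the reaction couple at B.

B_x = 0, B_y = 90.00 kip, M_B = 235.9 kip·ft

ΣF_x = 0: B_x = 0.
ΣF_y = 0: B_y − 40 − 10 − 40 = 0 → B_y = 90.00 kip.
ΣM about B: M_B − 40·4.5 + 109.1 − 10·2.1 − 40·3.6 = 0 → M_B = 235.9 kip·ft.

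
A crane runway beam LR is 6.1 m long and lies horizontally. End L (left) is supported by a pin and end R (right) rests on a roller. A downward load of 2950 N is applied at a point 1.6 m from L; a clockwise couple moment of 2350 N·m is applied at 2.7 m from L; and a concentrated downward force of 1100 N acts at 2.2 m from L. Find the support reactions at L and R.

L_x = 0, L_y = 2494 N, R_y = 1556 N

Taking moments about L: R_y·6.1 − 2950·1.6 − 2350 − 1100·2.2 = 0 → R_y = 9490/6.1 = 1555.74 ≈ 1556 N.
ΣF_y = 0: L_y + 1555.74 − 2950 − 1100 = 0 → L_y = 2494 N.
ΣF_x = 0: no horizontal applied forces, so L_x = 0.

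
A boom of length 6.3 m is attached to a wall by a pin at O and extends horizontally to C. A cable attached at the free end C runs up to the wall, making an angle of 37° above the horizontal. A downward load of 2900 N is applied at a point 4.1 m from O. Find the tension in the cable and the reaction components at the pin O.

ΣM about O: T·sin37°·6.3 − 2900·4.1 = 0 → T = 11890/(6.3·0.601815) = 3136.02 ≈ 3136 N.
ΣF_x = 0: O_x − T·cos37° = 0 → O_x = 3136.02 × 0.798636 = 2505 N.
ΣF_y = 0: O_y + T·sin37° − 2900 = 0 → O_y = 2900 − 3136.02 × 0.601815 = 1013 N.

T = 3136 N, O_x = 2505 N, O_y = 1013 N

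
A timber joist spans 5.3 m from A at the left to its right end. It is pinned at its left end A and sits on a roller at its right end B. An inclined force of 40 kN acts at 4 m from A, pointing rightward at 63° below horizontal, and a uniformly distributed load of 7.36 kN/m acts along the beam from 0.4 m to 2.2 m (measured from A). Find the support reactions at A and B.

Resultant of the distributed load: 7.36 × 1.8 = 13.248 kN at 1.3 m from A.
Moments about A: B_y·5.3 − 40·sin63°·4 − (7.36·1.8)·1.3 = 0 → B_y = 159.783/5.3 = 30.1477 ≈ 30.15 kN.
ΣF_y = 0: A_y + 30.1477 − 40·sin63° − 7.36·1.8 = 0 → A_y = 18.74 kN.
ΣF_x = 0: A_x + 40·cos63° = 0 → A_x = -18.16 kN.

A_x = -18.16 kN, A_y = 18.74 kN, B_y = 30.15 kN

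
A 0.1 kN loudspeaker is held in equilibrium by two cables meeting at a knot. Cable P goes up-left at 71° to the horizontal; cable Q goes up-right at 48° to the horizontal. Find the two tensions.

T_P = 0.07651 kN, T_Q = 0.03722 kN

ΣF_x = 0: −T_P·cos71° + T_Q·cos48° = 0 → T_Q = 0.486554·T_P.
ΣF_y = 0: T_P·sin71° + T_Q·sin48° = 0.1.
Substitute: T_P·(0.945519 + 0.486554·0.743145) = 0.1 → T_P = 0.0765053 ≈ 0.07651 kN.
Then T_Q = 0.486554 × 0.0765053 = 0.03722 kN.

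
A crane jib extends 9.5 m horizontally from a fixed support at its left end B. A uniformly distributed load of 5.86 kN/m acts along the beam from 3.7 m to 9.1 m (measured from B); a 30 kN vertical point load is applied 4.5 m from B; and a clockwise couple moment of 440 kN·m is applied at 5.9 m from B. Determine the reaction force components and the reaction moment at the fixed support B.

Resultant of the distributed load: 5.86 × 5.4 = 31.644 kN at 6.4 m from B.
ΣF_x = 0: B_x = 0.
ΣF_y = 0: B_y − 5.86·5.4 − 30 = 0 → B_y = 61.64 kN.
ΣM about B: M_B − (5.86·5.4)·6.4 − 30·4.5 − 440 = 0 → M_B = 777.5 kN·m.

B_x = 0, B_y = 61.64 kN, M_B = 777.5 kN·m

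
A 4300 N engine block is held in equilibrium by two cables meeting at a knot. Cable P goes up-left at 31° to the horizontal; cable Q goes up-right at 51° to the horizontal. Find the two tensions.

ΣF_x = 0: −T_P·cos31° + T_Q·cos51° = 0 → T_Q = 1.36205·T_P.
ΣF_y = 0: T_P·sin31° + T_Q·sin51° = 4300.
Substitute: T_P·(0.515038 + 1.36205·0.777146) = 4300 → T_P = 2732.68 ≈ 2733 N.
Then T_Q = 1.36205 × 2732.68 = 3722 N.

T_P = 2733 N, T_Q = 3722 N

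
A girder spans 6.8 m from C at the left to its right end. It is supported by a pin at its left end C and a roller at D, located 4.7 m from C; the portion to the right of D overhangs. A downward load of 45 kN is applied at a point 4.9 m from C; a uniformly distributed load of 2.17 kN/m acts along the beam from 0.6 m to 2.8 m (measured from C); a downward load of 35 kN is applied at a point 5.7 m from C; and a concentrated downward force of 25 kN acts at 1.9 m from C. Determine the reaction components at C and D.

Resultant of the distributed load: 2.17 × 2.2 = 4.774 kN at 1.7 m from C.
Taking moments about C: D_y·4.7 − 45·4.9 − (2.17·2.2)·1.7 − 35·5.7 − 25·1.9 = 0 → D_y = 475.6158/4.7 = 101.195 ≈ 101.2 kN.
ΣF_y = 0: C_y + 101.195 − 45 − 2.17·2.2 − 35 − 25 = 0 → C_y = 8.579 kN.
ΣF_x = 0: no horizontal applied forces, so C_x = 0.

C_x = 0, C_y = 8.579 kN, D_y = 101.2 kN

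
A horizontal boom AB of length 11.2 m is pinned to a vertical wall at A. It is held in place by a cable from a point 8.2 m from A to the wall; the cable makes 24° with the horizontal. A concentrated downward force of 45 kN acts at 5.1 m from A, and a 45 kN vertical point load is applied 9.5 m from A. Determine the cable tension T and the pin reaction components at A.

ΣM about A: T·sin24°·8.2 − 45·5.1 − 45·9.5 = 0 → T = 657/(8.2·0.406737) = 196.987 ≈ 197.0 kN.
ΣF_x = 0: A_x − T·cos24° = 0 → A_x = 196.987 × 0.913545 = 180.0 kN.
ΣF_y = 0: A_y + T·sin24° − 45 − 45 = 0 → A_y = 90 − 196.987 × 0.406737 = 9.878 kN.

T = 197.0 kN, A_x = 180.0 kN, A_y = 9.878 kN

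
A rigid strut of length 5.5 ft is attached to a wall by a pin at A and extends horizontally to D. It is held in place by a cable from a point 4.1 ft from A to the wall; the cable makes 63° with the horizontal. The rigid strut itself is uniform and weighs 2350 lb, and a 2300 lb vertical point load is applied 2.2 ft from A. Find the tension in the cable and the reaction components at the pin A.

ΣM about A: T·sin63°·4.1 − 2350·2.75 − 2300·2.2 = 0 → T = 11522.5/(4.1·0.891007) = 3154.15 ≈ 3154 lb.
ΣF_x = 0: A_x − T·cos63° = 0 → A_x = 3154.15 × 0.45399 = 1432 lb.
ΣF_y = 0: A_y + T·sin63° − 2350 − 2300 = 0 → A_y = 4650 − 3154.15 × 0.891007 = 1840 lb.

T = 3154 lb, A_x = 1432 lb, A_y = 1840 lb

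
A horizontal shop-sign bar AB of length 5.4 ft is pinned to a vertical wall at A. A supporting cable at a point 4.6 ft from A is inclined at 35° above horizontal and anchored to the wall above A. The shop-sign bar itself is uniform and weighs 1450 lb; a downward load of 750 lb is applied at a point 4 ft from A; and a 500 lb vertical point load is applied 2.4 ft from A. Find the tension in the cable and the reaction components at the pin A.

ΣM about A: T·sin35°·4.6 − 1450·2.7 − 750·4 − 500·2.4 = 0 → T = 8115/(4.6·0.573576) = 3075.67 ≈ 3076 lb.
ΣF_x = 0: A_x − T·cos35° = 0 → A_x = 3075.67 × 0.819152 = 2519 lb.
ΣF_y = 0: A_y + T·sin35° − 1450 − 750 − 500 = 0 → A_y = 2700 − 3075.67 × 0.573576 = 935.9 lb.

T = 3076 lb, A_x = 2519 lb, A_y = 935.9 lb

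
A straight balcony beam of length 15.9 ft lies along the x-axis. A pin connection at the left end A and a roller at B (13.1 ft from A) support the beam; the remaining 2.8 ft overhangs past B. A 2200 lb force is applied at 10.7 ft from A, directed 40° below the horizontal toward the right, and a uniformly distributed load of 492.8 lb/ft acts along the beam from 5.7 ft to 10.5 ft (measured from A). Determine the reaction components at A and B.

A_x = -1685 lb, A_y = 1162 lb, B_y = 2618 lb

Resultant of the distributed load: 492.8 × 4.8 = 2365.44 lb at 8.1 ft from A.
ΣM about A: B_y·13.1 − 2200·sin40°·10.7 − (492.8·4.8)·8.1 = 0 → B_y = 34291.3/13.1 = 2617.66 ≈ 2618 lb.
ΣF_y = 0: A_y + 2617.66 − 2200·sin40° − 492.8·4.8 = 0 → A_y = 1162 lb.
ΣF_x = 0: A_x + 2200·cos40° = 0 → A_x = -1685 lb.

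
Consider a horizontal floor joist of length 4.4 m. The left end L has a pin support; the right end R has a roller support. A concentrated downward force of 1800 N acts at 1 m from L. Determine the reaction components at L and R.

L_x = 0, L_y = 1391 N, R_y = 409.1 N

Moments about L: R_y·4.4 − 1800·1 = 0 → R_y = 1800/4.4 = 409.091 ≈ 409.1 N.
ΣF_y = 0: L_y + 409.091 − 1800 = 0 → L_y = 1391 N.
ΣF_x = 0: no horizontal applied forces, so L_x = 0.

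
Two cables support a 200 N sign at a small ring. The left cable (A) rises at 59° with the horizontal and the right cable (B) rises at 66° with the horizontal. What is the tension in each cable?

T_A = 99.31 N, T_B = 125.7 N

ΣF_x = 0: −T_A·cos59° + T_B·cos66° = 0 → T_B = 1.26627·T_A.
ΣF_y = 0: T_A·sin59° + T_B·sin66° = 200.
Substitute: T_A·(0.857167 + 1.26627·0.913545) = 200 → T_A = 99.3068 ≈ 99.31 N.
Then T_B = 1.26627 × 99.3068 = 125.7 N.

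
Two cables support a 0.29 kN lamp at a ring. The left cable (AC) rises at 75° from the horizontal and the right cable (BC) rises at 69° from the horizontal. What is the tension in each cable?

T_AC = 0.1768 kN, T_BC = 0.1277 kN

ΣF_x = 0: −T_AC·cos75° + T_BC·cos69° = 0 → T_BC = 0.722216·T_AC.
ΣF_y = 0: T_AC·sin75° + T_BC·sin69° = 0.29.
Substitute: T_AC·(0.965926 + 0.722216·0.93358) = 0.29 → T_AC = 0.176811 ≈ 0.1768 kN.
Then T_BC = 0.722216 × 0.176811 = 0.1277 kN.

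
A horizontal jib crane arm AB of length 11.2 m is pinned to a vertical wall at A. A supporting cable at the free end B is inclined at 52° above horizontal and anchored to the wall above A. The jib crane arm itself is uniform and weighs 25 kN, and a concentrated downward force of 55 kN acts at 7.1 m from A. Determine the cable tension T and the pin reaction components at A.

T = 60.11 kN, A_x = 37.01 kN, A_y = 32.63 kN

ΣM about A: T·sin52°·11.2 − 25·5.6 − 55·7.1 = 0 → T = 530.5/(11.2·0.788011) = 60.1084 ≈ 60.11 kN.
ΣF_x = 0: A_x − T·cos52° = 0 → A_x = 60.1084 × 0.615661 = 37.01 kN.
ΣF_y = 0: A_y + T·sin52° − 25 − 55 = 0 → A_y = 80 − 60.1084 × 0.788011 = 32.63 kN.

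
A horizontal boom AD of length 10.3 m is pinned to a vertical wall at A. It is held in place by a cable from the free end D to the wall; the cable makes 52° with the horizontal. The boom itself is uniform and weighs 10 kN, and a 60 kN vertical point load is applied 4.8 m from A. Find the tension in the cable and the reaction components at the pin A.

T = 41.83 kN, A_x = 25.75 kN, A_y = 37.04 kN

ΣM about A: T·sin52°·10.3 − 10·5.15 − 60·4.8 = 0 → T = 339.5/(10.3·0.788011) = 41.8283 ≈ 41.83 kN.
ΣF_x = 0: A_x − T·cos52° = 0 → A_x = 41.8283 × 0.615661 = 25.75 kN.
ΣF_y = 0: A_y + T·sin52° − 10 − 60 = 0 → A_y = 70 − 41.8283 × 0.788011 = 37.04 kN.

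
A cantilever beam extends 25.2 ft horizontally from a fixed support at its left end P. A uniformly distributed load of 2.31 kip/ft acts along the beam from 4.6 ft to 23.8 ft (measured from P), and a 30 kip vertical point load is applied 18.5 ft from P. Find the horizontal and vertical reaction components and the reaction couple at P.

P_x = 0, P_y = 74.35 kip, M_P = 1185 kip·ft

Resultant of the distributed load: 2.31 × 19.2 = 44.352 kip at 14.2 ft from P.
ΣF_x = 0: P_x = 0.
ΣF_y = 0: P_y − 2.31·19.2 − 30 = 0 → P_y = 74.35 kip.
ΣM about P: M_P − (2.31·19.2)·14.2 − 30·18.5 = 0 → M_P = 1185 kip·ft.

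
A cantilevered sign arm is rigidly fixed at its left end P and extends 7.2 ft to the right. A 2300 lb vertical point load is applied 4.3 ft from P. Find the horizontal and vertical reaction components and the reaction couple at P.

P_x = 0, P_y = 2300 lb, M_P = 9890 lb·ft

ΣF_x = 0: P_x = 0.
ΣF_y = 0: P_y − 2300 = 0 → P_y = 2300 lb.
ΣM about P: M_P − 2300·4.3 = 0 → M_P = 9890 lb·ft.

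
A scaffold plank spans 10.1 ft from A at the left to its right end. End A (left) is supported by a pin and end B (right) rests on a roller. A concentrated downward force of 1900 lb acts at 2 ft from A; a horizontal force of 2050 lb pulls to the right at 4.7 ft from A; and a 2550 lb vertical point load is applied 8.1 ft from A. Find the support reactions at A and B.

A_x = -2050 lb, A_y = 2029 lb, B_y = 2421 lb

Taking moments about A: B_y·10.1 − 1900·2 − 2550·8.1 = 0 → B_y = 24455/10.1 = 2421.29 ≈ 2421 lb.
ΣF_y = 0: A_y + 2421.29 − 1900 − 2550 = 0 → A_y = 2029 lb.
ΣF_x = 0: A_x + 2050 = 0 → A_x = -2050 lb.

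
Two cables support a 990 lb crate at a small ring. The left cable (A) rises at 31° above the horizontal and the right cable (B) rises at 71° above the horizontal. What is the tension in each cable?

T_A = 329.5 lb, T_B = 867.6 lb

ΣF_x = 0: −T_A·cos31° + T_B·cos71° = 0 → T_B = 2.63284·T_A.
ΣF_y = 0: T_A·sin31° + T_B·sin71° = 990.
Substitute: T_A·(0.515038 + 2.63284·0.945519) = 990 → T_A = 329.513 ≈ 329.5 lb.
Then T_B = 2.63284 × 329.513 = 867.6 lb.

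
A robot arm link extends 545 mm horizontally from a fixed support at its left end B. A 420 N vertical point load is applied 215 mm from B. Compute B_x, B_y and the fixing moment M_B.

B_x = 0, B_y = 420.0 N, M_B = 90300 N·mm

ΣF_x = 0: B_x = 0.
ΣF_y = 0: B_y − 420 = 0 → B_y = 420.0 N.
ΣM about B: M_B − 420·215 = 0 → M_B = 90300 N·mm.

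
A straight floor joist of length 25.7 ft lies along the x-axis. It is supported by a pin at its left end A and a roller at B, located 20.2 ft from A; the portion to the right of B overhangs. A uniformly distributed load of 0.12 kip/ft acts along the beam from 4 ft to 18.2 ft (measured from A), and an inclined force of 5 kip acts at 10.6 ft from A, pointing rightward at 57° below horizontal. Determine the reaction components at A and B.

Resultant of the distributed load: 0.12 × 14.2 = 1.704 kip at 11.1 ft from A.
Moments about A: B_y·20.2 − (0.12·14.2)·11.1 − 5·sin57°·10.6 = 0 → B_y = 63.3639/20.2 = 3.13683 ≈ 3.137 kip.
ΣF_y = 0: A_y + 3.13683 − 0.12·14.2 − 5·sin57° = 0 → A_y = 2.761 kip.
ΣF_x = 0: A_x + 5·cos57° = 0 → A_x = -2.723 kip.

A_x = -2.723 kip, A_y = 2.761 kip, B_y = 3.137 kip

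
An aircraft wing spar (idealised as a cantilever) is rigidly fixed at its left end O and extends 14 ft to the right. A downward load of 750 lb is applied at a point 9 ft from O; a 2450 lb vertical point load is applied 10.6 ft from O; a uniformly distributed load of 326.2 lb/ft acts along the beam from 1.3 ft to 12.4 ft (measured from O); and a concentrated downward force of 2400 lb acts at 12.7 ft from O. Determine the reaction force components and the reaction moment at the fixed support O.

Resultant of the distributed load: 326.2 × 11.1 = 3620.82 lb at 6.85 ft from O.
ΣF_x = 0: O_x = 0.
ΣF_y = 0: O_y − 750 − 2450 − 326.2·11.1 − 2400 = 0 → O_y = 9221 lb.
ΣM about O: M_O − 750·9 − 2450·10.6 − (326.2·11.1)·6.85 − 2400·12.7 = 0 → M_O = 88000 lb·ft.

O_x = 0, O_y = 9221 lb, M_O = 88000 lb·ft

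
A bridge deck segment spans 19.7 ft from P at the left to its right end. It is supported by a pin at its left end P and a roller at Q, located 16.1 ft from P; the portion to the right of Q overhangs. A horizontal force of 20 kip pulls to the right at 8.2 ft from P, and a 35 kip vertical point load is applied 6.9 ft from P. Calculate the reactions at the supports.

P_x = -20.00 kip, P_y = 20.00 kip, Q_y = 15.00 kip

ΣM about P: Q_y·16.1 − 35·6.9 = 0 → Q_y = 241.5/16.1 = 15.00 kip.
ΣF_y = 0: P_y + 15 − 35 = 0 → P_y = 20.00 kip.
ΣF_x = 0: P_x + 20 = 0 → P_x = -20.00 kip.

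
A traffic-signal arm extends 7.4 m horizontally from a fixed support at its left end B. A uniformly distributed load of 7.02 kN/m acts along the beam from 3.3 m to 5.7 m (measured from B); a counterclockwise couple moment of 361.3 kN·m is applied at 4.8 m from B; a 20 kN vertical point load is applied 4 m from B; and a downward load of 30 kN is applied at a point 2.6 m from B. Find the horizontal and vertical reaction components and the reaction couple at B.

B_x = 0, B_y = 66.85 kN, M_B = -127.5 kN·m

Resultant of the distributed load: 7.02 × 2.4 = 16.848 kN at 4.5 m from B.
ΣF_x = 0: B_x = 0.
ΣF_y = 0: B_y − 7.02·2.4 − 20 − 30 = 0 → B_y = 66.85 kN.
ΣM about B: M_B − (7.02·2.4)·4.5 + 361.3 − 20·4 − 30·2.6 = 0 → M_B = -127.5 kN·m.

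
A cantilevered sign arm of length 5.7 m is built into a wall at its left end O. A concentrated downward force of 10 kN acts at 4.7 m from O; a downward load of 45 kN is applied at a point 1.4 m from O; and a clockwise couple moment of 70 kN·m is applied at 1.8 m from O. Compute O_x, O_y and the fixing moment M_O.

ΣF_x = 0: O_x = 0.
ΣF_y = 0: O_y − 10 − 45 = 0 → O_y = 55.00 kN.
ΣM about O: M_O − 10·4.7 − 45·1.4 − 70 = 0 → M_O = 180.0 kN·m.

O_x = 0, O_y = 55.00 kN, M_O = 180.0 kN·m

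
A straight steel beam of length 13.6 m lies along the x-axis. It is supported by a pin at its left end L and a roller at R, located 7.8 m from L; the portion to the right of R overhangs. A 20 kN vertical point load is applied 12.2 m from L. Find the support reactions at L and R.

Moments about L: R_y·7.8 − 20·12.2 = 0 → R_y = 244/7.8 = 31.2821 ≈ 31.28 kN.
ΣF_y = 0: L_y + 31.2821 − 20 = 0 → L_y = -11.28 kN.
ΣF_x = 0: no horizontal applied forces, so L_x = 0.

L_x = 0, L_y = -11.28 kN, R_y = 31.28 kN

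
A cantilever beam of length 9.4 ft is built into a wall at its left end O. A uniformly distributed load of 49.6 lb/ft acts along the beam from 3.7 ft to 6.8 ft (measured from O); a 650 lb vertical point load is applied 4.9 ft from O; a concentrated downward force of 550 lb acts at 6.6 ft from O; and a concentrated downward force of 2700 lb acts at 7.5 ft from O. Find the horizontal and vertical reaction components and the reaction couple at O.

O_x = 0, O_y = 4054 lb, M_O = 27870 lb·ft

Resultant of the distributed load: 49.6 × 3.1 = 153.76 lb at 5.25 ft from O.
ΣF_x = 0: O_x = 0.
ΣF_y = 0: O_y − 49.6·3.1 − 650 − 550 − 2700 = 0 → O_y = 4054 lb.
ΣM about O: M_O − (49.6·3.1)·5.25 − 650·4.9 − 550·6.6 − 2700·7.5 = 0 → M_O = 27870 lb·ft.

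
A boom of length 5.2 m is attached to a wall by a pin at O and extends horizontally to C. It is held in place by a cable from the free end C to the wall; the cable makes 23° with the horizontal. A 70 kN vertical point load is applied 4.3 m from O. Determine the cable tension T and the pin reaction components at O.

ΣM about O: T·sin23°·5.2 − 70·4.3 = 0 → T = 301/(5.2·0.390731) = 148.144 ≈ 148.1 kN.
ΣF_x = 0: O_x − T·cos23° = 0 → O_x = 148.144 × 0.920505 = 136.4 kN.
ΣF_y = 0: O_y + T·sin23° − 70 = 0 → O_y = 70 − 148.144 × 0.390731 = 12.12 kN.

T = 148.1 kN, O_x = 136.4 kN, O_y = 12.12 kN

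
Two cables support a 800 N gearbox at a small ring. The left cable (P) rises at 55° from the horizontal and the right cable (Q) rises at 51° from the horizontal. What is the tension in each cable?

ΣF_x = 0: −T_P·cos55° + T_Q·cos51° = 0 → T_Q = 0.911422·T_P.
ΣF_y = 0: T_P·sin55° + T_Q·sin51° = 800.
Substitute: T_P·(0.819152 + 0.911422·0.777146) = 800 → T_P = 523.745 ≈ 523.7 N.
Then T_Q = 0.911422 × 523.745 = 477.4 N.

T_P = 523.7 N, T_Q = 477.4 N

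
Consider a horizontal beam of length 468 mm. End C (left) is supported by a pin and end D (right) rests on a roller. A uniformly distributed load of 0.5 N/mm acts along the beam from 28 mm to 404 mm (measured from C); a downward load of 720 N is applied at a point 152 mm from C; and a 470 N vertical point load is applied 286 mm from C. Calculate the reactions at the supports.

Resultant of the distributed load: 0.5 × 376 = 188 N at 216 mm from C.
ΣM about C: D_y·468 − (0.5·376)·216 − 720·152 − 470·286 = 0 → D_y = 284468/468 = 607.838 ≈ 607.8 N.
ΣF_y = 0: C_y + 607.838 − 0.5·376 − 720 − 470 = 0 → C_y = 770.2 N.
ΣF_x = 0: no horizontal applied forces, so C_x = 0.

C_x = 0, C_y = 770.2 N, D_y = 607.8 N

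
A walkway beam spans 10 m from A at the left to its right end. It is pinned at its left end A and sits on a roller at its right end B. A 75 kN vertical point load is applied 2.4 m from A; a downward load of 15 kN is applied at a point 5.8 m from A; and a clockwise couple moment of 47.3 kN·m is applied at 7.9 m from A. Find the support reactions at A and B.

A_x = 0, A_y = 58.57 kN, B_y = 31.43 kN

Taking moments about A: B_y·10 − 75·2.4 − 15·5.8 − 47.3 = 0 → B_y = 314.3/10 = 31.43 kN.
ΣF_y = 0: A_y + 31.43 − 75 − 15 = 0 → A_y = 58.57 kN.
ΣF_x = 0: no horizontal applied forces, so A_x = 0.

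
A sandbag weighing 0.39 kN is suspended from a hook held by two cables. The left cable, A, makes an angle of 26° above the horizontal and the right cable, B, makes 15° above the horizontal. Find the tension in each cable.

T_A = 0.5742 kN, T_B = 0.5343 kN

ΣF_x = 0: −T_A·cos26° + T_B·cos15° = 0 → T_B = 0.9305·T_A.
ΣF_y = 0: T_A·sin26° + T_B·sin15° = 0.39.
Substitute: T_A·(0.438371 + 0.9305·0.258819) = 0.39 → T_A = 0.574203 ≈ 0.5742 kN.
Then T_B = 0.9305 × 0.574203 = 0.5343 kN.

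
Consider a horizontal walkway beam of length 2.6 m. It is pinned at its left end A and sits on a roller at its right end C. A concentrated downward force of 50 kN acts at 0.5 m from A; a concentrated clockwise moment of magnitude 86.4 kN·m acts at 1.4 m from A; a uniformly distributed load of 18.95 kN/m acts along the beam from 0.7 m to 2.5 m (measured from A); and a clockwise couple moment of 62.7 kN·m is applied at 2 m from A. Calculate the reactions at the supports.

Resultant of the distributed load: 18.95 × 1.8 = 34.11 kN at 1.6 m from A.
Taking moments about A: C_y·2.6 − 50·0.5 − 86.4 − (18.95·1.8)·1.6 − 62.7 = 0 → C_y = 228.676/2.6 = 87.9523 ≈ 87.95 kN.
ΣF_y = 0: A_y + 87.9523 − 50 − 18.95·1.8 = 0 → A_y = -3.842 kN.
ΣF_x = 0: no horizontal applied forces, so A_x = 0.

A_x = 0, A_y = -3.842 kN, C_y = 87.95 kN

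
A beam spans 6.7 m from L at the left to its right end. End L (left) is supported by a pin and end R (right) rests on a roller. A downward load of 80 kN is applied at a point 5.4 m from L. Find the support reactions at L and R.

L_x = 0, L_y = 15.52 kN, R_y = 64.48 kN

Moments about L: R_y·6.7 − 80·5.4 = 0 → R_y = 432/6.7 = 64.4776 ≈ 64.48 kN.
ΣF_y = 0: L_y + 64.4776 − 80 = 0 → L_y = 15.52 kN.
ΣF_x = 0: no horizontal applied forces, so L_x = 0.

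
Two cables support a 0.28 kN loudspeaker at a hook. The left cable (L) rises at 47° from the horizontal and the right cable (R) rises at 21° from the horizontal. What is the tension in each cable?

T_L = 0.2819 kN, T_R = 0.2060 kN

ΣF_x = 0: −T_L·cos47° + T_R·cos21° = 0 → T_R = 0.730519·T_L.
ΣF_y = 0: T_L·sin47° + T_R·sin21° = 0.28.
Substitute: T_L·(0.731354 + 0.730519·0.358368) = 0.28 → T_L = 0.281932 ≈ 0.2819 kN.
Then T_R = 0.730519 × 0.281932 = 0.2060 kN.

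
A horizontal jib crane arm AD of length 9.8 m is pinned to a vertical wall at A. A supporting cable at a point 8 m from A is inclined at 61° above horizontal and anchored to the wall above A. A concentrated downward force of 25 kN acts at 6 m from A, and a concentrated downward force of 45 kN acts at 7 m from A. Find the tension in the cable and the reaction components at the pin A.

T = 66.46 kN, A_x = 32.22 kN, A_y = 11.88 kN

ΣM about A: T·sin61°·8 − 25·6 − 45·7 = 0 → T = 465/(8·0.87462) = 66.4574 ≈ 66.46 kN.
ΣF_x = 0: A_x − T·cos61° = 0 → A_x = 66.4574 × 0.48481 = 32.22 kN.
ΣF_y = 0: A_y + T·sin61° − 25 − 45 = 0 → A_y = 70 − 66.4574 × 0.87462 = 11.88 kN.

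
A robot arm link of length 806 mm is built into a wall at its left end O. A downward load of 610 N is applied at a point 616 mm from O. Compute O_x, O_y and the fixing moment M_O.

ΣF_x = 0: O_x = 0.
ΣF_y = 0: O_y − 610 = 0 → O_y = 610.0 N.
ΣM about O: M_O − 610·616 = 0 → M_O = 375800 N·mm.

O_x = 0, O_y = 610.0 N, M_O = 375800 N·mm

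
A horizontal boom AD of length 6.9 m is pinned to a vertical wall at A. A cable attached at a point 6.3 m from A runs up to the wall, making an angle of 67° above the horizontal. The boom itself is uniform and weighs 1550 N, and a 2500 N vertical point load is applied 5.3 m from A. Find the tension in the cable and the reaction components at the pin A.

T = 3207 N, A_x = 1253 N, A_y = 1098 N

ΣM about A: T·sin67°·6.3 − 1550·3.45 − 2500·5.3 = 0 → T = 18597.5/(6.3·0.920505) = 3206.92 ≈ 3207 N.
ΣF_x = 0: A_x − T·cos67° = 0 → A_x = 3206.92 × 0.390731 = 1253 N.
ΣF_y = 0: A_y + T·sin67° − 1550 − 2500 = 0 → A_y = 4050 − 3206.92 × 0.920505 = 1098 N.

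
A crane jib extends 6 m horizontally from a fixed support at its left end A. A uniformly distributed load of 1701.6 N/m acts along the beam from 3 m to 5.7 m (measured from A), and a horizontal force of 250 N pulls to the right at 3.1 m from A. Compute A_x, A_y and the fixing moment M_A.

A_x = -250.0 N, A_y = 4594 N, M_A = 19990 N·m

Resultant of the distributed load: 1701.6 × 2.7 = 4594.32 N at 4.35 m from A.
ΣF_x = 0: A_x + 250 = 0 → A_x = -250.0 N.
ΣF_y = 0: A_y − 1701.6·2.7 = 0 → A_y = 4594 N.
ΣM about A: M_A − (1701.6·2.7)·4.35 = 0 → M_A = 19990 N·m.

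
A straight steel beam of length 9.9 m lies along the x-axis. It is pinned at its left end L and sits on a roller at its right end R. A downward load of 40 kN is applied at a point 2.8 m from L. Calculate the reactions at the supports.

Moments about L: R_y·9.9 − 40·2.8 = 0 → R_y = 112/9.9 = 11.3131 ≈ 11.31 kN.
ΣF_y = 0: L_y + 11.3131 − 40 = 0 → L_y = 28.69 kN.
ΣF_x = 0: no horizontal applied forces, so L_x = 0.

L_x = 0, L_y = 28.69 kN, R_y = 11.31 kN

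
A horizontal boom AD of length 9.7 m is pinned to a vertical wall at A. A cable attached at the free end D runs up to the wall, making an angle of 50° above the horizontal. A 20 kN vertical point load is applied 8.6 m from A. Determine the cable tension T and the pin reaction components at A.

ΣM about A: T·sin50°·9.7 − 20·8.6 = 0 → T = 172/(9.7·0.766044) = 23.1474 ≈ 23.15 kN.
ΣF_x = 0: A_x − T·cos50° = 0 → A_x = 23.1474 × 0.642788 = 14.88 kN.
ΣF_y = 0: A_y + T·sin50° − 20 = 0 → A_y = 20 − 23.1474 × 0.766044 = 2.268 kN.

T = 23.15 kN, A_x = 14.88 kN, A_y = 2.268 kN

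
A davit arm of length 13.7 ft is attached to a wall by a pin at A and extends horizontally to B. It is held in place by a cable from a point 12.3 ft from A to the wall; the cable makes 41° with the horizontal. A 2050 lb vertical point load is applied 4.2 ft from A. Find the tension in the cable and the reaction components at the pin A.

T = 1067 lb, A_x = 805.3 lb, A_y = 1350 lb

ΣM about A: T·sin41°·12.3 − 2050·4.2 = 0 → T = 8610/(12.3·0.656059) = 1066.98 ≈ 1067 lb.
ΣF_x = 0: A_x − T·cos41° = 0 → A_x = 1066.98 × 0.75471 = 805.3 lb.
ΣF_y = 0: A_y + T·sin41° − 2050 = 0 → A_y = 2050 − 1066.98 × 0.656059 = 1350 lb.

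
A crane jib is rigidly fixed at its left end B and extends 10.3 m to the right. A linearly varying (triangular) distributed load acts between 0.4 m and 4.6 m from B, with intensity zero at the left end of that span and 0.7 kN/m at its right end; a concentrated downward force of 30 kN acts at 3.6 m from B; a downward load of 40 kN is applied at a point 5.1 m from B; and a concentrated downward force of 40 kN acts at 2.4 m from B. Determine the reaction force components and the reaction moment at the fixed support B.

B_x = 0, B_y = 111.5 kN, M_B = 412.7 kN·m

Resultant of the triangular load: ½ × 0.7 × 4.2 = 1.47 kN, acting at 3.2 m from B (one-third of the span from the peak).
ΣF_x = 0: B_x = 0.
ΣF_y = 0: B_y − ½·0.7·4.2 − 30 − 40 − 40 = 0 → B_y = 111.5 kN.
ΣM about B: M_B − (½·0.7·4.2)·3.2 − 30·3.6 − 40·5.1 − 40·2.4 = 0 → M_B = 412.7 kN·m.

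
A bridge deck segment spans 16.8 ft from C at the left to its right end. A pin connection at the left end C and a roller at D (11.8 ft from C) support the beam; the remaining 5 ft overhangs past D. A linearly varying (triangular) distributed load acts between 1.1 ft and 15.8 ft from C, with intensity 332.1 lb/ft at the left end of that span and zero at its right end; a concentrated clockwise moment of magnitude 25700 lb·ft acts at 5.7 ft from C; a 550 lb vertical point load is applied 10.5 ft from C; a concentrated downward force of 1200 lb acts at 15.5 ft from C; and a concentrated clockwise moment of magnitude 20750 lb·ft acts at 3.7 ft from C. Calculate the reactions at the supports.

C_x = 0, C_y = -3052 lb, D_y = 7243 lb

Resultant of the triangular load: ½ × 332.1 × 14.7 = 2440.935 lb, acting at 6 ft from C (one-third of the span from the peak).
ΣM about C: D_y·11.8 − (½·332.1·14.7)·6 − 25700 − 550·10.5 − 1200·15.5 − 20750 = 0 → D_y = 85470.61/11.8 = 7243.27 ≈ 7243 lb.
ΣF_y = 0: C_y + 7243.27 − ½·332.1·14.7 − 550 − 1200 = 0 → C_y = -3052 lb.
ΣF_x = 0: no horizontal applied forces, so C_x = 0.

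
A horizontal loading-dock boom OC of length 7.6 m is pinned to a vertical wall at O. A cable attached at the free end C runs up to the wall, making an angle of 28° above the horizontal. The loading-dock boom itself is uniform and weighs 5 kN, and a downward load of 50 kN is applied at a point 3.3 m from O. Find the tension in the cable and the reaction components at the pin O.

ΣM about O: T·sin28°·7.6 − 5·3.8 − 50·3.3 = 0 → T = 184/(7.6·0.469472) = 51.5697 ≈ 51.57 kN.
ΣF_x = 0: O_x − T·cos28° = 0 → O_x = 51.5697 × 0.882948 = 45.53 kN.
ΣF_y = 0: O_y + T·sin28° − 5 − 50 = 0 → O_y = 55 − 51.5697 × 0.469472 = 30.79 kN.

T = 51.57 kN, O_x = 45.53 kN, O_y = 30.79 kN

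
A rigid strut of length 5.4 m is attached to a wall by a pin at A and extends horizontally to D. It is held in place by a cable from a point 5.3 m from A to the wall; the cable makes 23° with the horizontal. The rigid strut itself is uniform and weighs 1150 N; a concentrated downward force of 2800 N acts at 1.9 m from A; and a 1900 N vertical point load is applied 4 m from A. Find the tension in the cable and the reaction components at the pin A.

T = 7738 N, A_x = 7123 N, A_y = 2826 N

ΣM about A: T·sin23°·5.3 − 1150·2.7 − 2800·1.9 − 1900·4 = 0 → T = 16025/(5.3·0.390731) = 7738.28 ≈ 7738 N.
ΣF_x = 0: A_x − T·cos23° = 0 → A_x = 7738.28 × 0.920505 = 7123 N.
ΣF_y = 0: A_y + T·sin23° − 1150 − 2800 − 1900 = 0 → A_y = 5850 − 7738.28 × 0.390731 = 2826 N.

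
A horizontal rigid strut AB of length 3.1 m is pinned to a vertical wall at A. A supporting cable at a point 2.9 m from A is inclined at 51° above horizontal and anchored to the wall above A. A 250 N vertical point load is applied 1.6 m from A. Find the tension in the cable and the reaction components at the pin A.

ΣM about A: T·sin51°·2.9 − 250·1.6 = 0 → T = 400/(2.9·0.777146) = 177.484 ≈ 177.5 N.
ΣF_x = 0: A_x − T·cos51° = 0 → A_x = 177.484 × 0.62932 = 111.7 N.
ΣF_y = 0: A_y + T·sin51° − 250 = 0 → A_y = 250 − 177.484 × 0.777146 = 112.1 N.

T = 177.5 N, A_x = 111.7 N, A_y = 112.1 N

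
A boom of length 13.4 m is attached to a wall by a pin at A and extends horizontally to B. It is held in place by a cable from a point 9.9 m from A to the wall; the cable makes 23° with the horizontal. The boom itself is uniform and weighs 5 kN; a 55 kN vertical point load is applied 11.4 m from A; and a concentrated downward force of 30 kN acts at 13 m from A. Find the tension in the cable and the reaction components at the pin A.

T = 271.6 kN, A_x = 250.0 kN, A_y = -16.11 kN

ΣM about A: T·sin23°·9.9 − 5·6.7 − 55·11.4 − 30·13 = 0 → T = 1050.5/(9.9·0.390731) = 271.571 ≈ 271.6 kN.
ΣF_x = 0: A_x − T·cos23° = 0 → A_x = 271.571 × 0.920505 = 250.0 kN.
ΣF_y = 0: A_y + T·sin23° − 5 − 55 − 30 = 0 → A_y = 90 − 271.571 × 0.390731 = -16.11 kN.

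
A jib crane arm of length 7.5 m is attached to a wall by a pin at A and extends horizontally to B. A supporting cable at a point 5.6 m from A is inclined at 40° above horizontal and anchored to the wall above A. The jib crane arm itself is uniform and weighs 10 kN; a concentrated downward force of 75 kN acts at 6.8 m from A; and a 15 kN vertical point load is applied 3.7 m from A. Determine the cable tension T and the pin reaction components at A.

T = 167.5 kN, A_x = 128.3 kN, A_y = -7.679 kN

ΣM about A: T·sin40°·5.6 − 10·3.75 − 75·6.8 − 15·3.7 = 0 → T = 603/(5.6·0.642788) = 167.518 ≈ 167.5 kN.
ΣF_x = 0: A_x − T·cos40° = 0 → A_x = 167.518 × 0.766044 = 128.3 kN.
ΣF_y = 0: A_y + T·sin40° − 10 − 75 − 15 = 0 → A_y = 100 − 167.518 × 0.642788 = -7.679 kN.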